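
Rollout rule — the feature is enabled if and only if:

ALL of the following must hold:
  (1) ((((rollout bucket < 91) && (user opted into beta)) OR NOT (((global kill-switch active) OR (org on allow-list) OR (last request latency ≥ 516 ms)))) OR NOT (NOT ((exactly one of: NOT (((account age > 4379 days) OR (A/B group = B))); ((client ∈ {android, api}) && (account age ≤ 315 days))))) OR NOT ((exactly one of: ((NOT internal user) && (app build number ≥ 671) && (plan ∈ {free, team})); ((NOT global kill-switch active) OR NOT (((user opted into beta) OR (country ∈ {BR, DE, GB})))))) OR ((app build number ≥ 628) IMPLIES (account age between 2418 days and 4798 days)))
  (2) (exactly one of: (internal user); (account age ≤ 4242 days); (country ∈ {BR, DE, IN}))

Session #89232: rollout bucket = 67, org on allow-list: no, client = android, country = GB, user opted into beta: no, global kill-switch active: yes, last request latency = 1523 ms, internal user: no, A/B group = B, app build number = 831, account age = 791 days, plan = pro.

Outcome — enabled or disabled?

Atomic conditions:
  rollout bucket < 91: 67 < 91 is true
  user opted into beta: no → false
  global kill-switch active: yes → true
  org on allow-list: no → false
  last request latency ≥ 516 ms: 1523 ≥ 516 is true
  account age > 4379 days: 791 > 4379 is false
  A/B group = B: B == B is true
  client ∈ {android, api}: android is in the set → true
  account age ≤ 315 days: 791 ≤ 315 is false
  NOT internal user: no → true
  app build number ≥ 671: 831 ≥ 671 is true
  plan ∈ {free, team}: pro is not in the set → false
  NOT global kill-switch active: yes → false
  country ∈ {BR, DE, GB}: GB is in the set → true
  app build number ≥ 628: 831 ≥ 628 is true
  account age between 2418 days and 4798 days: 791 in [2418, 4798] is false
  internal user: no → false
  account age ≤ 4242 days: 791 ≤ 4242 is true
  country ∈ {BR, DE, IN}: GB is not in the set → false
Combine:
[1.1.1] true AND false = false
[1.1.2.1] true OR false OR true = true
[1.1.2] NOT true = false
[1.1] false OR false = false
[1.2.1.1.1.1] false OR true = true
[1.2.1.1.1] NOT true = false
[1.2.1.1.2] true AND false = false
[1.2.1.1] exactly-one(false, false) = false
[1.2.1] NOT false = true
[1.2] NOT true = false
[1.3.1.1] true AND true AND false = false
[1.3.1.2.2.1] false OR true = true
[1.3.1.2.2] NOT true = false
[1.3.1.2] false OR false = false
[1.3.1] exactly-one(false, false) = false
[1.3] NOT false = true
[1.4] true → false = false
[1] false OR false OR true OR false = true
[2] exactly-one(false, true, false) = true
[root] true AND true = true
Overall: true → enabled

Enabled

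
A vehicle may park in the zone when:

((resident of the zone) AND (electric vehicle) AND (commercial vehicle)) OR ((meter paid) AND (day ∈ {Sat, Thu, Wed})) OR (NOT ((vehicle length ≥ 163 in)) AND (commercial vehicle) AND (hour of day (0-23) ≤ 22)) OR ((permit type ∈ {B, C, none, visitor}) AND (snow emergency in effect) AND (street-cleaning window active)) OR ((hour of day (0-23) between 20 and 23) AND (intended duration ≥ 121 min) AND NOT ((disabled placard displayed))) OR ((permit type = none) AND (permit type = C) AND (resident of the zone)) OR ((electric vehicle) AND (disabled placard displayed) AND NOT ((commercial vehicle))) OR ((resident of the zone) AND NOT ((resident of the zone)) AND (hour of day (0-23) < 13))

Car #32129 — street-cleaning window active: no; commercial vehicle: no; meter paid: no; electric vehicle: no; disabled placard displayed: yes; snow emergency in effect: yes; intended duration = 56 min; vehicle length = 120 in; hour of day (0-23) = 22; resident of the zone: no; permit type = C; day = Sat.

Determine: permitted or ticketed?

Atomic conditions:
  resident of the zone: no → false
  electric vehicle: no → false
  commercial vehicle: no → false
  meter paid: no → false
  day ∈ {Sat, Thu, Wed}: Sat is in the set → true
  vehicle length ≥ 163 in: 120 ≥ 163 is false
  hour of day (0-23) ≤ 22: 22 ≤ 22 is true
  permit type ∈ {B, C, none, visitor}: C is in the set → true
  snow emergency in effect: yes → true
  street-cleaning window active: no → false
  hour of day (0-23) between 20 and 23: 22 in [20, 23] is true
  intended duration ≥ 121 min: 56 ≥ 121 is false
  disabled placard displayed: yes → true
  permit type = none: C == none is false
  permit type = C: C == C is true
  hour of day (0-23) < 13: 22 < 13 is false
Combine:
[1] false AND false AND false = false
[2] false AND true = false
[3.1] NOT false = true
[3] true AND false AND true = false
[4] true AND true AND false = false
[5.3] NOT true = false
[5] true AND false AND false = false
[6] false AND true AND false = false
[7.3] NOT false = true
[7] false AND true AND true = false
[8.2] NOT false = true
[8] false AND true AND false = false
[root] false OR false OR false OR false OR false OR false OR false OR false = false
Overall: false → ticketed

Ticketed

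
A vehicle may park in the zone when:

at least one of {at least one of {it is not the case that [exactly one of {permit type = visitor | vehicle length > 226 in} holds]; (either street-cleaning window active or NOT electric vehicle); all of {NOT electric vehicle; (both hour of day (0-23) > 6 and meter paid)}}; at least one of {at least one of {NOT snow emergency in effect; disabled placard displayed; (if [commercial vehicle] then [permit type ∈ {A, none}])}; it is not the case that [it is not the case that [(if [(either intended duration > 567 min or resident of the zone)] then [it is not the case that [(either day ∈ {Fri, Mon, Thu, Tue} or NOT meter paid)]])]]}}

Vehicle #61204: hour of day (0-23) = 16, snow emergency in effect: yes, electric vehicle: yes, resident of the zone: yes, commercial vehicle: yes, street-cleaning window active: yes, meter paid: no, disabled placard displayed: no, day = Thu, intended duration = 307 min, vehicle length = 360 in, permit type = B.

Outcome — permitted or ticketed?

Permitted

Atomic conditions:
  permit type = visitor: B == visitor is false
  vehicle length > 226 in: 360 > 226 is true
  street-cleaning window active: yes → true
  NOT electric vehicle: yes → false
  hour of day (0-23) > 6: 16 > 6 is true
  meter paid: no → false
  NOT snow emergency in effect: yes → false
  disabled placard displayed: no → false
  commercial vehicle: yes → true
  permit type ∈ {A, none}: B is not in the set → false
  intended duration > 567 min: 307 > 567 is false
  resident of the zone: yes → true
  day ∈ {Fri, Mon, Thu, Tue}: Thu is in the set → true
  NOT meter paid: no → true
Combine:
[1.1.1] exactly-one(false, true) = true
[1.1] NOT true = false
[1.2] true OR false = true
[1.3.2] true AND false = false
[1.3] false AND false = false
[1] false OR true OR false = true
[2.1.3] true → false = false
[2.1] false OR false OR false = false
[2.2.1.1.1] false OR true = true
[2.2.1.1.2.1] true OR true = true
[2.2.1.1.2] NOT true = false
[2.2.1.1] true → false = false
[2.2.1] NOT false = true
[2.2] NOT true = false
[2] false OR false = false
[root] true OR false = true
Overall: true → permitted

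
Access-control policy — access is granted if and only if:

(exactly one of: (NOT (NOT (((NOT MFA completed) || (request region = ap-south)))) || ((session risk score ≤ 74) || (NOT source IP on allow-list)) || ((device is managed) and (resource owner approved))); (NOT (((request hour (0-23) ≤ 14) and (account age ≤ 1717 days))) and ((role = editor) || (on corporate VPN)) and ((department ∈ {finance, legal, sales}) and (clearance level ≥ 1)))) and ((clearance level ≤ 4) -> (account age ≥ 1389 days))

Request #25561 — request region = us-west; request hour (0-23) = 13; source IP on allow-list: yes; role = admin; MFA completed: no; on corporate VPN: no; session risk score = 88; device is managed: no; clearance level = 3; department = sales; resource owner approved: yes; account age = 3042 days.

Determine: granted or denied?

Atomic conditions:
  NOT MFA completed: no → true
  request region = ap-south: us-west == ap-south is false
  session risk score ≤ 74: 88 ≤ 74 is false
  NOT source IP on allow-list: yes → false
  device is managed: no → false
  resource owner approved: yes → true
  request hour (0-23) ≤ 14: 13 ≤ 14 is true
  account age ≤ 1717 days: 3042 ≤ 1717 is false
  role = editor: admin == editor is false
  on corporate VPN: no → false
  department ∈ {finance, legal, sales}: sales is in the set → true
  clearance level ≥ 1: 3 ≥ 1 is true
  clearance level ≤ 4: 3 ≤ 4 is true
  account age ≥ 1389 days: 3042 ≥ 1389 is true
Combine:
[1.1.1.1.1] true OR false = true
[1.1.1.1] NOT true = false
[1.1.1] NOT false = true
[1.1.2] false OR false = false
[1.1.3] false AND true = false
[1.1] true OR false OR false = true
[1.2.1.1] true AND false = false
[1.2.1] NOT false = true
[1.2.2] false OR false = false
[1.2.3] true AND true = true
[1.2] true AND false AND true = false
[1] exactly-one(true, false) = true
[2] true → true = true
[root] true AND true = true
Overall: true → granted

Granted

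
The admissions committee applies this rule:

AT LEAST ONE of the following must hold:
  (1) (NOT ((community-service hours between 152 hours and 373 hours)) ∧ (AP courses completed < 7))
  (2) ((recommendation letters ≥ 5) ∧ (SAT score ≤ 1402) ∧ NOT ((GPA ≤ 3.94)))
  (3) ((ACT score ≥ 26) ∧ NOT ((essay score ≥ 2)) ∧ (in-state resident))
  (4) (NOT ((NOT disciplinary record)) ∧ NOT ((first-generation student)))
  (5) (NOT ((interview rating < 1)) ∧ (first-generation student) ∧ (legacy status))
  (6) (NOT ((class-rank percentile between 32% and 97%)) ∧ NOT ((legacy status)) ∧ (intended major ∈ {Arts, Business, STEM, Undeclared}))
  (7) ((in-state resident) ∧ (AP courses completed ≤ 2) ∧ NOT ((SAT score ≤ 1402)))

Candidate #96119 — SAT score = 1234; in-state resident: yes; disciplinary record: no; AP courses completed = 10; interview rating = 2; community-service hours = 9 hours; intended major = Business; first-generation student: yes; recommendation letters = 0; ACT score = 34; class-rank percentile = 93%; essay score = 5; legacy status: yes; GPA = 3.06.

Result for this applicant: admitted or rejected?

Admitted

Atomic conditions:
  community-service hours between 152 hours and 373 hours: 9 in [152, 373] is false
  AP courses completed < 7: 10 < 7 is false
  recommendation letters ≥ 5: 0 ≥ 5 is false
  SAT score ≤ 1402: 1234 ≤ 1402 is true
  GPA ≤ 3.94: 3.06 ≤ 3.94 is true
  ACT score ≥ 26: 34 ≥ 26 is true
  essay score ≥ 2: 5 ≥ 2 is true
  in-state resident: yes → true
  NOT disciplinary record: no → true
  first-generation student: yes → true
  interview rating < 1: 2 < 1 is false
  legacy status: yes → true
  class-rank percentile between 32% and 97%: 93 in [32, 97] is true
  intended major ∈ {Arts, Business, STEM, Undeclared}: Business is in the set → true
  AP courses completed ≤ 2: 10 ≤ 2 is false
Combine:
[1.1] NOT false = true
[1] true AND false = false
[2.3] NOT true = false
[2] false AND true AND false = false
[3.2] NOT true = false
[3] true AND false AND true = false
[4.1] NOT true = false
[4.2] NOT true = false
[4] false AND false = false
[5.1] NOT false = true
[5] true AND true AND true = true
[6.1] NOT true = false
[6.2] NOT true = false
[6] false AND false AND true = false
[7.3] NOT true = false
[7] true AND false AND false = false
[root] false OR false OR false OR false OR true OR false OR false = true
Overall: true → admitted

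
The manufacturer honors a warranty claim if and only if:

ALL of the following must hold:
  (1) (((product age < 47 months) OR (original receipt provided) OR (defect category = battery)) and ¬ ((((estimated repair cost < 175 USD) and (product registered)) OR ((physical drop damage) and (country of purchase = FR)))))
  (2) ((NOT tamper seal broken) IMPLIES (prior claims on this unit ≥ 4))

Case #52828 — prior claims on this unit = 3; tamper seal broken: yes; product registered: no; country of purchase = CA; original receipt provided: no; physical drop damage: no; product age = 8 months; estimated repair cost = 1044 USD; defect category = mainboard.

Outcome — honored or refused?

Atomic conditions:
  product age < 47 months: 8 < 47 is true
  original receipt provided: no → false
  defect category = battery: mainboard == battery is false
  estimated repair cost < 175 USD: 1044 < 175 is false
  product registered: no → false
  physical drop damage: no → false
  country of purchase = FR: CA == FR is false
  NOT tamper seal broken: yes → false
  prior claims on this unit ≥ 4: 3 ≥ 4 is false
Combine:
[1.1] true OR false OR false = true
[1.2.1.1] false AND false = false
[1.2.1.2] false AND false = false
[1.2.1] false OR false = false
[1.2] NOT false = true
[1] true AND true = true
[2] false → false (antecedent false ⇒ implication holds) = true
[root] true AND true = true
Overall: true → honored

Honored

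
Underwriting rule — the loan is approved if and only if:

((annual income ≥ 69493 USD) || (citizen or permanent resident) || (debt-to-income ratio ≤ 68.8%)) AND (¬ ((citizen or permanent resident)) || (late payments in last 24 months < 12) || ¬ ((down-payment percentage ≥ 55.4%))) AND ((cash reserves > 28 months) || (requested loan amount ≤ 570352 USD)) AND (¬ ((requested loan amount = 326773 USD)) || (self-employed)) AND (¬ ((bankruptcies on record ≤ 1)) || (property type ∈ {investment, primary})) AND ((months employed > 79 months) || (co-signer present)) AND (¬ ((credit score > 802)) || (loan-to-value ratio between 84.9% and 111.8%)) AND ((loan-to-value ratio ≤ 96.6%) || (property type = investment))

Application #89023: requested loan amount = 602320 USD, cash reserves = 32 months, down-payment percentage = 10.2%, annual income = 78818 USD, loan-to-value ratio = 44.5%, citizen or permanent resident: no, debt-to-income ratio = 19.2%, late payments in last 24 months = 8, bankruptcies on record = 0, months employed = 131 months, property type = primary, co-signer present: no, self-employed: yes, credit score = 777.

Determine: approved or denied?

Approved

Atomic conditions:
  annual income ≥ 69493 USD: 78818 ≥ 69493 is true
  citizen or permanent resident: no → false
  debt-to-income ratio ≤ 68.8%: 19.2 ≤ 68.8 is true
  late payments in last 24 months < 12: 8 < 12 is true
  down-payment percentage ≥ 55.4%: 10.2 ≥ 55.4 is false
  cash reserves > 28 months: 32 > 28 is true
  requested loan amount ≤ 570352 USD: 602320 ≤ 570352 is false
  requested loan amount = 326773 USD: 602320 == 326773 is false
  self-employed: yes → true
  bankruptcies on record ≤ 1: 0 ≤ 1 is true
  property type ∈ {investment, primary}: primary is in the set → true
  months employed > 79 months: 131 > 79 is true
  co-signer present: no → false
  credit score > 802: 777 > 802 is false
  loan-to-value ratio between 84.9% and 111.8%: 44.5 in [84.9, 111.8] is false
  loan-to-value ratio ≤ 96.6%: 44.5 ≤ 96.6 is true
  property type = investment: primary == investment is false
Combine:
[1] true OR false OR true = true
[2.1] NOT false = true
[2.3] NOT false = true
[2] true OR true OR true = true
[3] true OR false = true
[4.1] NOT false = true
[4] true OR true = true
[5.1] NOT true = false
[5] false OR true = true
[6] true OR false = true
[7.1] NOT false = true
[7] true OR false = true
[8] true OR false = true
[root] true AND true AND true AND true AND true AND true AND true AND true = true
Overall: true → approved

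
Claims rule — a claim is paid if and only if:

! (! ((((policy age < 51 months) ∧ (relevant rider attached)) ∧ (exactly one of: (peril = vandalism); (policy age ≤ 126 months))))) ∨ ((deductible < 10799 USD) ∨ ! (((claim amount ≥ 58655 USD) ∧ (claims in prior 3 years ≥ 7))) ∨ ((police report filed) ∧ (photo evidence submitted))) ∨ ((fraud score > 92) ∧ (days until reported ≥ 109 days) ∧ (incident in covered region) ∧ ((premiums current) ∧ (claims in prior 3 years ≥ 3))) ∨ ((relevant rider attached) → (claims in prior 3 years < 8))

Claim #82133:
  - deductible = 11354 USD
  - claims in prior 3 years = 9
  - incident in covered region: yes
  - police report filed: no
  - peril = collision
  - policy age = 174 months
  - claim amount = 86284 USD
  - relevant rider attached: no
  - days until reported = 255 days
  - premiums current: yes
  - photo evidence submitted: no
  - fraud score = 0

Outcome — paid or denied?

Atomic conditions:
  policy age < 51 months: 174 < 51 is false
  relevant rider attached: no → false
  peril = vandalism: collision == vandalism is false
  policy age ≤ 126 months: 174 ≤ 126 is false
  deductible < 10799 USD: 11354 < 10799 is false
  claim amount ≥ 58655 USD: 86284 ≥ 58655 is true
  claims in prior 3 years ≥ 7: 9 ≥ 7 is true
  police report filed: no → false
  photo evidence submitted: no → false
  fraud score > 92: 0 > 92 is false
  days until reported ≥ 109 days: 255 ≥ 109 is true
  incident in covered region: yes → true
  premiums current: yes → true
  claims in prior 3 years ≥ 3: 9 ≥ 3 is true
  claims in prior 3 years < 8: 9 < 8 is false
Combine:
[1.1.1.1] false AND false = false
[1.1.1.2] exactly-one(false, false) = false
[1.1.1] false AND false = false
[1.1] NOT false = true
[1] NOT true = false
[2.2.1] true AND true = true
[2.2] NOT true = false
[2.3] false AND false = false
[2] false OR false OR false = false
[3.4] true AND true = true
[3] false AND true AND true AND true = false
[4] false → false (antecedent false ⇒ implication holds) = true
[root] false OR false OR false OR true = true
Overall: true → paid

Paid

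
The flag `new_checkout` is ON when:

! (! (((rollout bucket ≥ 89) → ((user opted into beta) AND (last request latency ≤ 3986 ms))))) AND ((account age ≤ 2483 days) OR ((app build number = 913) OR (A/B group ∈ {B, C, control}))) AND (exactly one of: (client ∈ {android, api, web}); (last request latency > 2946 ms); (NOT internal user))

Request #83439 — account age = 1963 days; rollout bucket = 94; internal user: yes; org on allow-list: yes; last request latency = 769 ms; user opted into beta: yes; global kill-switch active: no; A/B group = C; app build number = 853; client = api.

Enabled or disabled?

Atomic conditions:
  rollout bucket ≥ 89: 94 ≥ 89 is true
  user opted into beta: yes → true
  last request latency ≤ 3986 ms: 769 ≤ 3986 is true
  account age ≤ 2483 days: 1963 ≤ 2483 is true
  app build number = 913: 853 == 913 is false
  A/B group ∈ {B, C, control}: C is in the set → true
  client ∈ {android, api, web}: api is in the set → true
  last request latency > 2946 ms: 769 > 2946 is false
  NOT internal user: yes → false
Combine:
[1.1.1.2] true AND true = true
[1.1.1] true → true = true
[1.1] NOT true = false
[1] NOT false = true
[2.2] false OR true = true
[2] true OR true = true
[3] exactly-one(true, false, false) = true
[root] true AND true AND true = true
Overall: true → enabled

Enabled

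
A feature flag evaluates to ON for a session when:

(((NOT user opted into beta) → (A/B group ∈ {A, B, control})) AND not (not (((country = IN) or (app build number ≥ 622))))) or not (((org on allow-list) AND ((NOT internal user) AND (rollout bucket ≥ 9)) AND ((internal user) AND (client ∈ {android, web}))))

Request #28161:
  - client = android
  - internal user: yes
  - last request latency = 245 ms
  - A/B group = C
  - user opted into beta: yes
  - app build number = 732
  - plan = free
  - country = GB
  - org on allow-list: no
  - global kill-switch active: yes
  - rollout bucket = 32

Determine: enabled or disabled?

Enabled

Atomic conditions:
  NOT user opted into beta: yes → false
  A/B group ∈ {A, B, control}: C is not in the set → false
  country = IN: GB == IN is false
  app build number ≥ 622: 732 ≥ 622 is true
  org on allow-list: no → false
  NOT internal user: yes → false
  rollout bucket ≥ 9: 32 ≥ 9 is true
  internal user: yes → true
  client ∈ {android, web}: android is in the set → true
Combine:
[1.1] false → false (antecedent false ⇒ implication holds) = true
[1.2.1.1] false OR true = true
[1.2.1] NOT true = false
[1.2] NOT false = true
[1] true AND true = true
[2.1.2] false AND true = false
[2.1.3] true AND true = true
[2.1] false AND false AND true = false
[2] NOT false = true
[root] true OR true = true
Overall: true → enabled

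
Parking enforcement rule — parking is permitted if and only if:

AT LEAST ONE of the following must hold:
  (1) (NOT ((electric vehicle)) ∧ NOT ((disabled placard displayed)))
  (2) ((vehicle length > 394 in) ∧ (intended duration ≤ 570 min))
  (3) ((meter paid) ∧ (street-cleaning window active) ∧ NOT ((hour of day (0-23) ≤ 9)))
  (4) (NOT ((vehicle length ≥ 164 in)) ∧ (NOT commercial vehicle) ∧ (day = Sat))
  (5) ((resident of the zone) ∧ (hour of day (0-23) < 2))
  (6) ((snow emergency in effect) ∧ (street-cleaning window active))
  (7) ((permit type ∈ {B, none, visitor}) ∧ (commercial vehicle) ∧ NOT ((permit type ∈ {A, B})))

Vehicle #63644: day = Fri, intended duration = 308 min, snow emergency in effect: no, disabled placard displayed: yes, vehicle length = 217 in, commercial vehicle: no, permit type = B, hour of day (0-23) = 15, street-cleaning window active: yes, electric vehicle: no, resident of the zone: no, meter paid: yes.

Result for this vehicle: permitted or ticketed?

Permitted

Atomic conditions:
  electric vehicle: no → false
  disabled placard displayed: yes → true
  vehicle length > 394 in: 217 > 394 is false
  intended duration ≤ 570 min: 308 ≤ 570 is true
  meter paid: yes → true
  street-cleaning window active: yes → true
  hour of day (0-23) ≤ 9: 15 ≤ 9 is false
  vehicle length ≥ 164 in: 217 ≥ 164 is true
  NOT commercial vehicle: no → true
  day = Sat: Fri == Sat is false
  resident of the zone: no → false
  hour of day (0-23) < 2: 15 < 2 is false
  snow emergency in effect: no → false
  permit type ∈ {B, none, visitor}: B is in the set → true
  commercial vehicle: no → false
  permit type ∈ {A, B}: B is in the set → true
Combine:
[1.1] NOT false = true
[1.2] NOT true = false
[1] true AND false = false
[2] false AND true = false
[3.3] NOT false = true
[3] true AND true AND true = true
[4.1] NOT true = false
[4] false AND true AND false = false
[5] false AND false = false
[6] false AND true = false
[7.3] NOT true = false
[7] true AND false AND false = false
[root] false OR false OR true OR false OR false OR false OR false = true
Overall: true → permitted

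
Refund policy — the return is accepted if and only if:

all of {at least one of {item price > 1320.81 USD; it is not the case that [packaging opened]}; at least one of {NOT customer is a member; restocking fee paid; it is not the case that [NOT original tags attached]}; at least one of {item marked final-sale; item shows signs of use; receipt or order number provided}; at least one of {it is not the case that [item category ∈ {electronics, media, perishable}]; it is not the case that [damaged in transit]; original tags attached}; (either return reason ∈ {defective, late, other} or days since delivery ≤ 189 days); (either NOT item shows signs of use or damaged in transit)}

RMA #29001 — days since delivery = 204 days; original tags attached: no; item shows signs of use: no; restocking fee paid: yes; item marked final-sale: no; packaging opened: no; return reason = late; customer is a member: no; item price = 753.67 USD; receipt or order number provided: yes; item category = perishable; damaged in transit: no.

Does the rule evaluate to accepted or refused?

Accepted

Atomic conditions:
  item price > 1320.81 USD: 753.67 > 1320.81 is false
  packaging opened: no → false
  NOT customer is a member: no → true
  restocking fee paid: yes → true
  NOT original tags attached: no → true
  item marked final-sale: no → false
  item shows signs of use: no → false
  receipt or order number provided: yes → true
  item category ∈ {electronics, media, perishable}: perishable is in the set → true
  damaged in transit: no → false
  original tags attached: no → false
  return reason ∈ {defective, late, other}: late is in the set → true
  days since delivery ≤ 189 days: 204 ≤ 189 is false
  NOT item shows signs of use: no → true
Combine:
[1.2] NOT false = true
[1] false OR true = true
[2.3] NOT true = false
[2] true OR true OR false = true
[3] false OR false OR true = true
[4.1] NOT true = false
[4.2] NOT false = true
[4] false OR true OR false = true
[5] true OR false = true
[6] true OR false = true
[root] true AND true AND true AND true AND true AND true = true
Overall: true → accepted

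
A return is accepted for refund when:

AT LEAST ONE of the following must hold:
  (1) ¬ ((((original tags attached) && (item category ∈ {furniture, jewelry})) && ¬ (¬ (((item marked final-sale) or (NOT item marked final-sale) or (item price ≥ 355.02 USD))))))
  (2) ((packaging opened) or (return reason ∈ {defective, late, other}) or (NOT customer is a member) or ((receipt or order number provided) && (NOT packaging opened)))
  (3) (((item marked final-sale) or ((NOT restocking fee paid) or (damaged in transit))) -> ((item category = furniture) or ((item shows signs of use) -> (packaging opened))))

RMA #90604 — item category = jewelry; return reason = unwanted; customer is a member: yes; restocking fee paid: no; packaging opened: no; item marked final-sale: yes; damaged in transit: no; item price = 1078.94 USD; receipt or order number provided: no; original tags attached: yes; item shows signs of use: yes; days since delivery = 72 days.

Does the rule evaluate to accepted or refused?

Atomic conditions:
  original tags attached: yes → true
  item category ∈ {furniture, jewelry}: jewelry is in the set → true
  item marked final-sale: yes → true
  NOT item marked final-sale: yes → false
  item price ≥ 355.02 USD: 1078.94 ≥ 355.02 is true
  packaging opened: no → false
  return reason ∈ {defective, late, other}: unwanted is not in the set → false
  NOT customer is a member: yes → false
  receipt or order number provided: no → false
  NOT packaging opened: no → true
  NOT restocking fee paid: no → true
  damaged in transit: no → false
  item category = furniture: jewelry == furniture is false
  item shows signs of use: yes → true
Combine:
[1.1.1] true AND true = true
[1.1.2.1.1] true OR false OR true = true
[1.1.2.1] NOT true = false
[1.1.2] NOT false = true
[1.1] true AND true = true
[1] NOT true = false
[2.4] false AND true = false
[2] false OR false OR false OR false = false
[3.1.2] true OR false = true
[3.1] true OR true = true
[3.2.2] true → false = false
[3.2] false OR false = false
[3] true → false = false
[root] false OR false OR false = false
Overall: false → refused

Refused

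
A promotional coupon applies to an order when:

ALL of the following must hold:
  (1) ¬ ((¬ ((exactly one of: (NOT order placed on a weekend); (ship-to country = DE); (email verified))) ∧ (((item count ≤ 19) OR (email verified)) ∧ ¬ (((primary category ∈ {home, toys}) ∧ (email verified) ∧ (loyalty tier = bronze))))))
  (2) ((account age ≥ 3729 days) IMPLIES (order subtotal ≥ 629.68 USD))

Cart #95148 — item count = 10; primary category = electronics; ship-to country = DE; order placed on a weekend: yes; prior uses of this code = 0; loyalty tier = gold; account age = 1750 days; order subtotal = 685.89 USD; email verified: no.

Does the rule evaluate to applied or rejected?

Applied

Atomic conditions:
  NOT order placed on a weekend: yes → false
  ship-to country = DE: DE == DE is true
  email verified: no → false
  item count ≤ 19: 10 ≤ 19 is true
  primary category ∈ {home, toys}: electronics is not in the set → false
  loyalty tier = bronze: gold == bronze is false
  account age ≥ 3729 days: 1750 ≥ 3729 is false
  order subtotal ≥ 629.68 USD: 685.89 ≥ 629.68 is true
Combine:
[1.1.1.1] exactly-one(false, true, false) = true
[1.1.1] NOT true = false
[1.1.2.1] true OR false = true
[1.1.2.2.1] false AND false AND false = false
[1.1.2.2] NOT false = true
[1.1.2] true AND true = true
[1.1] false AND true = false
[1] NOT false = true
[2] false → true (antecedent false ⇒ implication holds) = true
[root] true AND true = true
Overall: true → applied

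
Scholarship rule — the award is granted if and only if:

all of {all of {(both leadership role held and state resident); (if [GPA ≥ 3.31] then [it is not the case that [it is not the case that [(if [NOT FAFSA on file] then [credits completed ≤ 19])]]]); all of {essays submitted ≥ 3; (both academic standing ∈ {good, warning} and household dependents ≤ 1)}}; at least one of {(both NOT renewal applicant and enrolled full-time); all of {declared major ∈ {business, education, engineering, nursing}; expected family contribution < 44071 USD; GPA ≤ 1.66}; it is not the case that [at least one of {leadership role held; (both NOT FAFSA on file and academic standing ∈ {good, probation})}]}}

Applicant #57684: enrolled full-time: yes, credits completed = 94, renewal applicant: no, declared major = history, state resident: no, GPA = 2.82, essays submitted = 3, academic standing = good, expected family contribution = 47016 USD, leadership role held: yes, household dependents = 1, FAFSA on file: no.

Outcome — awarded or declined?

Atomic conditions:
  leadership role held: yes → true
  state resident: no → false
  GPA ≥ 3.31: 2.82 ≥ 3.31 is false
  NOT FAFSA on file: no → true
  credits completed ≤ 19: 94 ≤ 19 is false
  essays submitted ≥ 3: 3 ≥ 3 is true
  academic standing ∈ {good, warning}: good is in the set → true
  household dependents ≤ 1: 1 ≤ 1 is true
  NOT renewal applicant: no → true
  enrolled full-time: yes → true
  declared major ∈ {business, education, engineering, nursing}: history is not in the set → false
  expected family contribution < 44071 USD: 47016 < 44071 is false
  GPA ≤ 1.66: 2.82 ≤ 1.66 is false
  academic standing ∈ {good, probation}: good is in the set → true
Combine:
[1.1] true AND false = false
[1.2.2.1.1] true → false = false
[1.2.2.1] NOT false = true
[1.2.2] NOT true = false
[1.2] false → false (antecedent false ⇒ implication holds) = true
[1.3.2] true AND true = true
[1.3] true AND true = true
[1] false AND true AND true = false
[2.1] true AND true = true
[2.2] false AND false AND false = false
[2.3.1.2] true AND true = true
[2.3.1] true OR true = true
[2.3] NOT true = false
[2] true OR false OR false = true
[root] false AND true = false
Overall: false → declined

Declined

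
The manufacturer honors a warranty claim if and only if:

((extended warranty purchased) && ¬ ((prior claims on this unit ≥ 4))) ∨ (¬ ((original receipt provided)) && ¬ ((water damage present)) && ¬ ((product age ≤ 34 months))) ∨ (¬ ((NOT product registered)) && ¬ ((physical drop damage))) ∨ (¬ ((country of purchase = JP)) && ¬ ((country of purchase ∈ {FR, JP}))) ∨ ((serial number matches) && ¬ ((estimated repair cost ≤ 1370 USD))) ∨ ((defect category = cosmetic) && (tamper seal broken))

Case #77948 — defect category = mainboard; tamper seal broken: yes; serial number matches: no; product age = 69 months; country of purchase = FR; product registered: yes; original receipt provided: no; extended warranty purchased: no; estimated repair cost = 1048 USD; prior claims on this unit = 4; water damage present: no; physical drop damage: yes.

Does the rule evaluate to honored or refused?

Honored

Atomic conditions:
  extended warranty purchased: no → false
  prior claims on this unit ≥ 4: 4 ≥ 4 is true
  original receipt provided: no → false
  water damage present: no → false
  product age ≤ 34 months: 69 ≤ 34 is false
  NOT product registered: yes → false
  physical drop damage: yes → true
  country of purchase = JP: FR == JP is false
  country of purchase ∈ {FR, JP}: FR is in the set → true
  serial number matches: no → false
  estimated repair cost ≤ 1370 USD: 1048 ≤ 1370 is true
  defect category = cosmetic: mainboard == cosmetic is false
  tamper seal broken: yes → true
Combine:
[1.2] NOT true = false
[1] false AND false = false
[2.1] NOT false = true
[2.2] NOT false = true
[2.3] NOT false = true
[2] true AND true AND true = true
[3.1] NOT false = true
[3.2] NOT true = false
[3] true AND false = false
[4.1] NOT false = true
[4.2] NOT true = false
[4] true AND false = false
[5.2] NOT true = false
[5] false AND false = false
[6] false AND true = false
[root] false OR true OR false OR false OR false OR false = true
Overall: true → honored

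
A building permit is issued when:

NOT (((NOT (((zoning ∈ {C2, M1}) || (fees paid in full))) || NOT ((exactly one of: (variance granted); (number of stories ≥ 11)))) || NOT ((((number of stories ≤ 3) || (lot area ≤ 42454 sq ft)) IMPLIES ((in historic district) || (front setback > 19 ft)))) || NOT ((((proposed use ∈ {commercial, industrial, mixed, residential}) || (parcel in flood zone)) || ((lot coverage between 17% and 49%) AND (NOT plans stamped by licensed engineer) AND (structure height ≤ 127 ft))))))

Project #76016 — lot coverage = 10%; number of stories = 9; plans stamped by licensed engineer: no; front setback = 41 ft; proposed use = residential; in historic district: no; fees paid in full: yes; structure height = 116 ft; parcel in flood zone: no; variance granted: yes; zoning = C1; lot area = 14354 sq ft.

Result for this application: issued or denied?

Atomic conditions:
  zoning ∈ {C2, M1}: C1 is not in the set → false
  fees paid in full: yes → true
  variance granted: yes → true
  number of stories ≥ 11: 9 ≥ 11 is false
  number of stories ≤ 3: 9 ≤ 3 is false
  lot area ≤ 42454 sq ft: 14354 ≤ 42454 is true
  in historic district: no → false
  front setback > 19 ft: 41 > 19 is true
  proposed use ∈ {commercial, industrial, mixed, residential}: residential is in the set → true
  parcel in flood zone: no → false
  lot coverage between 17% and 49%: 10 in [17, 49] is false
  NOT plans stamped by licensed engineer: no → true
  structure height ≤ 127 ft: 116 ≤ 127 is true
Combine:
[1.1.1.1] false OR true = true
[1.1.1] NOT true = false
[1.1.2.1] exactly-one(true, false) = true
[1.1.2] NOT true = false
[1.1] false OR false = false
[1.2.1.1] false OR true = true
[1.2.1.2] false OR true = true
[1.2.1] true → true = true
[1.2] NOT true = false
[1.3.1.1] true OR false = true
[1.3.1.2] false AND true AND true = false
[1.3.1] true OR false = true
[1.3] NOT true = false
[1] false OR false OR false = false
[root] NOT false = true
Overall: true → issued

Issued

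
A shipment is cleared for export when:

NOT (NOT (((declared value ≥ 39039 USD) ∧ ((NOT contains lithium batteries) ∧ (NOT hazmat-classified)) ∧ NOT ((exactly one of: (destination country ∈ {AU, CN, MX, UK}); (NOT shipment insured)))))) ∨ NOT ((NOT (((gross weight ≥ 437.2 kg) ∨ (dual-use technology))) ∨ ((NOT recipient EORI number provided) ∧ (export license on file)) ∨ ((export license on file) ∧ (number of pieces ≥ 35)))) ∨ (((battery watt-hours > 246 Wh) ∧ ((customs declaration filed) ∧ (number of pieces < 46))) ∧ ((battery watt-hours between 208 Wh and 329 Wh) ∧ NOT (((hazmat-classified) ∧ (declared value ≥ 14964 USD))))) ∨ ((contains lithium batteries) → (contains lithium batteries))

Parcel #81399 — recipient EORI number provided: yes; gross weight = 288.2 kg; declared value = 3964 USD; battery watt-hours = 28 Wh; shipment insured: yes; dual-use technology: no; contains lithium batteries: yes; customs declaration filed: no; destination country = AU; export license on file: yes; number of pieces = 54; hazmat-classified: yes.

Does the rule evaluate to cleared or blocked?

Cleared

Atomic conditions:
  declared value ≥ 39039 USD: 3964 ≥ 39039 is false
  NOT contains lithium batteries: yes → false
  NOT hazmat-classified: yes → false
  destination country ∈ {AU, CN, MX, UK}: AU is in the set → true
  NOT shipment insured: yes → false
  gross weight ≥ 437.2 kg: 288.2 ≥ 437.2 is false
  dual-use technology: no → false
  NOT recipient EORI number provided: yes → false
  export license on file: yes → true
  number of pieces ≥ 35: 54 ≥ 35 is true
  battery watt-hours > 246 Wh: 28 > 246 is false
  customs declaration filed: no → false
  number of pieces < 46: 54 < 46 is false
  battery watt-hours between 208 Wh and 329 Wh: 28 in [208, 329] is false
  hazmat-classified: yes → true
  declared value ≥ 14964 USD: 3964 ≥ 14964 is false
  contains lithium batteries: yes → true
Combine:
[1.1.1.2] false AND false = false
[1.1.1.3.1] exactly-one(true, false) = true
[1.1.1.3] NOT true = false
[1.1.1] false AND false AND false = false
[1.1] NOT false = true
[1] NOT true = false
[2.1.1.1] false OR false = false
[2.1.1] NOT false = true
[2.1.2] false AND true = false
[2.1.3] true AND true = true
[2.1] true OR false OR true = true
[2] NOT true = false
[3.1.2] false AND false = false
[3.1] false AND false = false
[3.2.2.1] true AND false = false
[3.2.2] NOT false = true
[3.2] false AND true = false
[3] false AND false = false
[4] true → true = true
[root] false OR false OR false OR true = true
Overall: true → cleared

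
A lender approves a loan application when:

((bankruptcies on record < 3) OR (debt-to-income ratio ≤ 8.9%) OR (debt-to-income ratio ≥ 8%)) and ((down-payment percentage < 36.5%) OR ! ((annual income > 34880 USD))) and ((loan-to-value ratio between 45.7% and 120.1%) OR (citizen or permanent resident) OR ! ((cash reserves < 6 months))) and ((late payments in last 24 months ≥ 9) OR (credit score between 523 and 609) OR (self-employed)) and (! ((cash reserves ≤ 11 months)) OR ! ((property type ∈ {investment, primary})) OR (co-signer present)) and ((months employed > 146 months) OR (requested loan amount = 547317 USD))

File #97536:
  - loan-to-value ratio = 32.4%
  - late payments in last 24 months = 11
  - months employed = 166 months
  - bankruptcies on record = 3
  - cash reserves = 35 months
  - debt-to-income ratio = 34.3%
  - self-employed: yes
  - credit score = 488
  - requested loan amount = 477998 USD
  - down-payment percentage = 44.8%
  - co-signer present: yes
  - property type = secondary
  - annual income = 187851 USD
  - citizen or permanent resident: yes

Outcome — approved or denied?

Denied

Atomic conditions:
  bankruptcies on record < 3: 3 < 3 is false
  debt-to-income ratio ≤ 8.9%: 34.3 ≤ 8.9 is false
  debt-to-income ratio ≥ 8%: 34.3 ≥ 8 is true
  down-payment percentage < 36.5%: 44.8 < 36.5 is false
  annual income > 34880 USD: 187851 > 34880 is true
  loan-to-value ratio between 45.7% and 120.1%: 32.4 in [45.7, 120.1] is false
  citizen or permanent resident: yes → true
  cash reserves < 6 months: 35 < 6 is false
  late payments in last 24 months ≥ 9: 11 ≥ 9 is true
  credit score between 523 and 609: 488 in [523, 609] is false
  self-employed: yes → true
  cash reserves ≤ 11 months: 35 ≤ 11 is false
  property type ∈ {investment, primary}: secondary is not in the set → false
  co-signer present: yes → true
  months employed > 146 months: 166 > 146 is true
  requested loan amount = 547317 USD: 477998 == 547317 is false
Combine:
[1] false OR false OR true = true
[2.2] NOT true = false
[2] false OR false = false
[3.3] NOT false = true
[3] false OR true OR true = true
[4] true OR false OR true = true
[5.1] NOT false = true
[5.2] NOT false = true
[5] true OR true OR true = true
[6] true OR false = true
[root] true AND false AND true AND true AND true AND true = false
Overall: false → denied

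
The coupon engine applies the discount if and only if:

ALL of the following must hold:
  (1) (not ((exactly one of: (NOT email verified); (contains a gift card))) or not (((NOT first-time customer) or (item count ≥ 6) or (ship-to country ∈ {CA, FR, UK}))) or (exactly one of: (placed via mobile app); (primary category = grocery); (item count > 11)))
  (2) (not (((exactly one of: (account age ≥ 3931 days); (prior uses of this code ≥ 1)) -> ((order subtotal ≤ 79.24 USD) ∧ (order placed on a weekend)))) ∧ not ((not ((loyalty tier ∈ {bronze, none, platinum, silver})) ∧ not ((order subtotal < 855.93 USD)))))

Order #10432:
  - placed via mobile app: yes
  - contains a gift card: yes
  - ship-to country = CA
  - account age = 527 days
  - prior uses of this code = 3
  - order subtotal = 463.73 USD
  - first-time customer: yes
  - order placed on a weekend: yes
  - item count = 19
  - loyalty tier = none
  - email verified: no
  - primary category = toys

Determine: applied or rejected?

Atomic conditions:
  NOT email verified: no → true
  contains a gift card: yes → true
  NOT first-time customer: yes → false
  item count ≥ 6: 19 ≥ 6 is true
  ship-to country ∈ {CA, FR, UK}: CA is in the set → true
  placed via mobile app: yes → true
  primary category = grocery: toys == grocery is false
  item count > 11: 19 > 11 is true
  account age ≥ 3931 days: 527 ≥ 3931 is false
  prior uses of this code ≥ 1: 3 ≥ 1 is true
  order subtotal ≤ 79.24 USD: 463.73 ≤ 79.24 is false
  order placed on a weekend: yes → true
  loyalty tier ∈ {bronze, none, platinum, silver}: none is in the set → true
  order subtotal < 855.93 USD: 463.73 < 855.93 is true
Combine:
[1.1.1] exactly-one(true, true) = false
[1.1] NOT false = true
[1.2.1] false OR true OR true = true
[1.2] NOT true = false
[1.3] exactly-one(true, false, true) = false
[1] true OR false OR false = true
[2.1.1.1] exactly-one(false, true) = true
[2.1.1.2] false AND true = false
[2.1.1] true → false = false
[2.1] NOT false = true
[2.2.1.1] NOT true = false
[2.2.1.2] NOT true = false
[2.2.1] false AND false = false
[2.2] NOT false = true
[2] true AND true = true
[root] true AND true = true
Overall: true → applied

Applied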